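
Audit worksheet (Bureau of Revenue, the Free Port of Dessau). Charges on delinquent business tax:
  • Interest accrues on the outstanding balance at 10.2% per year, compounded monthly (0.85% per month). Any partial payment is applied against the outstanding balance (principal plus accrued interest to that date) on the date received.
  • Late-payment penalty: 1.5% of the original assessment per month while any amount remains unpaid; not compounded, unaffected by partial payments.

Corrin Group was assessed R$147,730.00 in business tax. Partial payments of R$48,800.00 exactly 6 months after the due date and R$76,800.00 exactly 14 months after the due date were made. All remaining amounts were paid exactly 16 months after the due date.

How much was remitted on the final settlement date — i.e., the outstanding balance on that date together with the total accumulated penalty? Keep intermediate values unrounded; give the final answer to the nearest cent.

Balance at month 6: R$147,730.0000 × (1 + 0.0085)^6 = R$155,426.1585…
After R$48,800.00 payment: R$155,426.1585… − R$48,800.00 = R$106,626.1585…
Balance at month 14: R$106,626.1585… × (1 + 0.0085)^8 = R$114,096.1482…
After R$76,800.00 payment: R$114,096.1482… − R$76,800.00 = R$37,296.1482…
Balance at month 16: R$37,296.1482… × (1 + 0.0085)^2 = R$37,932.8774…
Penalty: 16 × 1.5% × R$147,730.00 = R$35,455.20
Final settlement = outstanding balance + penalty = R$37,932.8774… + R$35,455.20 = R$73,388.08

R$73,388.08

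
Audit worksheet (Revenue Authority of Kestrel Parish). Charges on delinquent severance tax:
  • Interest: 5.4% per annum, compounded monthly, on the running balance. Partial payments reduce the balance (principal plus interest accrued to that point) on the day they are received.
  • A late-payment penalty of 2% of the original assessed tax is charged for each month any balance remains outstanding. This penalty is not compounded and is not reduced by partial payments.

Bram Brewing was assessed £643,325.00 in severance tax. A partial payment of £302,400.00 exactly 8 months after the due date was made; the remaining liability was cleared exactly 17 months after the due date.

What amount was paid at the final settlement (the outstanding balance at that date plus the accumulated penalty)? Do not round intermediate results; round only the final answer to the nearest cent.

Monthly rate = 5.4% ÷ 12 = 0.45%
Balance at month 8: £643,325.0000 × (1 + 0.0045)^8 = £666,852.7667…
After £302,400.00 payment: £666,852.7667… − £302,400.00 = £364,452.7667…
Balance at month 17: £364,452.7667… × (1 + 0.0045)^9 = £379,481.5984…
Penalty: 17 × 2% × £643,325.00 = £218,730.50
Final settlement = outstanding balance + penalty = £379,481.5984… + £218,730.50 = £598,212.10

£598,212.10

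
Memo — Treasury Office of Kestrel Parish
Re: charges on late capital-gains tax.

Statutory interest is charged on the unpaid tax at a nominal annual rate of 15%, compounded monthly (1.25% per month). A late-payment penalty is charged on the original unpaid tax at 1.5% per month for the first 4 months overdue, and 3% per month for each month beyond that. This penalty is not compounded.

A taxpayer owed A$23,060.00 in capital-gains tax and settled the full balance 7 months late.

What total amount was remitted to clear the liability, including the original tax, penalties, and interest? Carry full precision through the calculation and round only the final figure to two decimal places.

A$28,614.01

Penalty, months 1–4: 4 × 1.5% × A$23,060.00 = A$1,383.60
Penalty, months 5–7: 3 × 3% × A$23,060.00 = A$2,075.40
Interest: A$23,060.00 × ((1 + 0.0125)^7 − 1) = A$23,060.00 × 0.0908505… = A$2,095.0118…
Total = A$23,060.00 + A$3,459.0000 + A$2,095.0118… = A$28,614.01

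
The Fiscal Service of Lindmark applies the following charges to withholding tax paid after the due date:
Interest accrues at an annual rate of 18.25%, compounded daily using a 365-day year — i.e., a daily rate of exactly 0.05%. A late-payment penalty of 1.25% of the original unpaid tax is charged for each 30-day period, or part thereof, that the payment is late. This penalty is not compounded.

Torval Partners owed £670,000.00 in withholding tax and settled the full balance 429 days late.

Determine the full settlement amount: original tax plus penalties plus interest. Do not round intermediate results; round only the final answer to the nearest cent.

Penalty periods: ⌈429/30⌉ = 15; penalty = 15 × 1.25% × £670,000.00 = £125,625.00
Interest: £670,000.00 × ((1 + 0.0005)^429 − 1) = £670,000.00 × 0.23917569… = £160,247.7127…
Total = £670,000.00 + £125,625.0000 + £160,247.7127… = £955,872.71

£955,872.71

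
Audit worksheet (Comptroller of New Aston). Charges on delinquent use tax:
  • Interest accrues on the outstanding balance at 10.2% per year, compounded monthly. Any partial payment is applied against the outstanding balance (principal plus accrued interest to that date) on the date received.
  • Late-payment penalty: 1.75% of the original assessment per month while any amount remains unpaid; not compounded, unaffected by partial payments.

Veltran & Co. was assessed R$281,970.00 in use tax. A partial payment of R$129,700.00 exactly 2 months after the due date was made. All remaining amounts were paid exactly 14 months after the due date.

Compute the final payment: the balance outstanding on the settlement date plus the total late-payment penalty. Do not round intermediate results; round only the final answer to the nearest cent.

R$242,959.76

Monthly rate = 10.2% ÷ 12 = 0.85%
Balance at month 2: R$281,970.0000 × (1 + 0.0085)^2 = R$286,783.8623…
After R$129,700.00 payment: R$286,783.8623… − R$129,700.00 = R$157,083.8623…
Balance at month 14: R$157,083.8623… × (1 + 0.0085)^12 = R$173,877.1054…
Penalty: 14 × 1.75% × R$281,970.00 = R$69,082.65
Final settlement = outstanding balance + penalty = R$173,877.1054… + R$69,082.65 = R$242,959.76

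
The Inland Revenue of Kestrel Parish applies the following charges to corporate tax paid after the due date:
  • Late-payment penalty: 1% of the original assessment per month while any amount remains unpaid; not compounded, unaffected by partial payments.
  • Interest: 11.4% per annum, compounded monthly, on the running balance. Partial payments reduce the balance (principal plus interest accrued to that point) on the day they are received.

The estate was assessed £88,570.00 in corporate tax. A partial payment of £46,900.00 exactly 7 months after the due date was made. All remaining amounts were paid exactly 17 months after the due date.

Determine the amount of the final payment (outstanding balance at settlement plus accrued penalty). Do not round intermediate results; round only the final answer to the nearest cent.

£67,520.58

Monthly rate = 11.4% ÷ 12 = 0.95%
Balance at month 7: £88,570.0000 × (1 + 0.0095)^7 = £94,630.4505…
After £46,900.00 payment: £94,630.4505… − £46,900.00 = £47,730.4505…
Balance at month 17: £47,730.4505… × (1 + 0.0095)^10 = £52,463.6819…
Penalty: 17 × 1% × £88,570.00 = £15,056.90
Final settlement = outstanding balance + penalty = £52,463.6819… + £15,056.90 = £67,520.58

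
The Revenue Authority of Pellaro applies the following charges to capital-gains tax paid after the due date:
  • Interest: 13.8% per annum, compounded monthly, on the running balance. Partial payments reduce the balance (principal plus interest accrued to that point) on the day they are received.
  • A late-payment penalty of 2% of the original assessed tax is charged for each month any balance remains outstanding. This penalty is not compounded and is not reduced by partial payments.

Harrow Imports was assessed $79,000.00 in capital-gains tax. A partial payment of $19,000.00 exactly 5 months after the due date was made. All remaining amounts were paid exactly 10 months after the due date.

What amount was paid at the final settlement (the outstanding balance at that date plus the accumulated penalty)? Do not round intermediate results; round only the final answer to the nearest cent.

$84,251.94

Monthly rate = 13.8% ÷ 12 = 1.15%
Balance at month 5: $79,000.0000 × (1 + 0.0115)^5 = $83,648.1859…
After $19,000.00 payment: $83,648.1859… − $19,000.00 = $64,648.1859…
Balance at month 10: $64,648.1859… × (1 + 0.0115)^5 = $68,451.9427…
Penalty: 10 × 2% × $79,000.00 = $15,800.00
Final settlement = outstanding balance + penalty = $68,451.9427… + $15,800.00 = $84,251.94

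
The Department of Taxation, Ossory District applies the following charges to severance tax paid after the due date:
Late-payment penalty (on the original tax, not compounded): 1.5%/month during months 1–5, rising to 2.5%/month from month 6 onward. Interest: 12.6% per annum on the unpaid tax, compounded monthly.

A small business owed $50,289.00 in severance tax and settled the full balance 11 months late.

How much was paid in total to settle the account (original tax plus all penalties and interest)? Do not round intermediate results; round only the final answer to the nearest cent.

Penalty, months 1–5: 5 × 1.5% × $50,289.00 = $3,771.68…
Penalty, months 6–11: 6 × 2.5% × $50,289.00 = $7,543.35
Interest (12.6%/yr ÷ 12 = 1.05%/month): $50,289.00 × ((1 + 0.0105)^11 − 1) = $6,123.1297…
Total = $50,289.00 + $11,315.0250 + $6,123.1297… = $67,727.15

$67,727.15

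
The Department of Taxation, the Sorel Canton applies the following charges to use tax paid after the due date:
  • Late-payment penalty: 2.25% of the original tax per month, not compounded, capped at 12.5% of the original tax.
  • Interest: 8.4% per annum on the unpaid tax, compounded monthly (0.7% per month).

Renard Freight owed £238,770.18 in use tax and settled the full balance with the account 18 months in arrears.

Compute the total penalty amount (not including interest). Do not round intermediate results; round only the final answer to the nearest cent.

£29,846.27

Penalty (uncapped): 18 × 2.25% × £238,770.18 = £96,701.92…; cap = 12.5% × £238,770.18 = £29,846.27… → penalty = £29,846.27…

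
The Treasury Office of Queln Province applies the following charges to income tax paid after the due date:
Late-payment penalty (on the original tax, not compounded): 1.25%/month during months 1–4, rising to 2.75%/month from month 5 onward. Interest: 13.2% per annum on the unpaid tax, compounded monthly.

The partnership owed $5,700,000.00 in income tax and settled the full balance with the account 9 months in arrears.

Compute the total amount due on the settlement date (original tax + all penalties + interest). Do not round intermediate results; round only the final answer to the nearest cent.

$7,358,527.11

Penalty, months 1–4: 4 × 1.25% × $5,700,000.00 = $285,000.00
Penalty, months 5–9: 5 × 2.75% × $5,700,000.00 = $783,750.00
Interest (13.2%/yr ÷ 12 = 1.1%/month): $5,700,000.00 × ((1 + 0.011)^9 − 1) = $589,777.1145…
Total = $5,700,000.00 + $1,068,750.0000 + $589,777.1145… = $7,358,527.11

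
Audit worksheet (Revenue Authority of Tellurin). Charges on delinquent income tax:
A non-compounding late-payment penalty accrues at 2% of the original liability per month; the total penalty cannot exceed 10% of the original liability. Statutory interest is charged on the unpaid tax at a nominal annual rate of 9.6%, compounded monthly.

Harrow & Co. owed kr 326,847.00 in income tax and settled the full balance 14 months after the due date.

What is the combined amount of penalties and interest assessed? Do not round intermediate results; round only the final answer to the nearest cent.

kr 71,257.40

Penalty (uncapped): 14 × 2% × kr 326,847.00 = kr 91,517.16; cap = 10% × kr 326,847.00 = kr 32,684.70 → penalty = kr 32,684.70
Interest (9.6%/yr ÷ 12 = 0.8%/month): kr 326,847.00 × ((1 + 0.008)^14 − 1) = kr 38,572.6966…
Penalties + interest = kr 32,684.7000 + kr 38,572.6966… = kr 71,257.40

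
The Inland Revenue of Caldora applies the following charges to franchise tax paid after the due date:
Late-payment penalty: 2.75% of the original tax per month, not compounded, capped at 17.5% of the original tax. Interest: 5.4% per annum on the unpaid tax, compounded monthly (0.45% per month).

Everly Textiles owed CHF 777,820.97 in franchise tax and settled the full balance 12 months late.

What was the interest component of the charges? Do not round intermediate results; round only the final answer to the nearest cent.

Interest: CHF 777,820.97 × ((1 + 0.0045)^12 − 1) = CHF 777,820.97 × 0.0553568… = CHF 43,057.6425…

CHF 43,057.64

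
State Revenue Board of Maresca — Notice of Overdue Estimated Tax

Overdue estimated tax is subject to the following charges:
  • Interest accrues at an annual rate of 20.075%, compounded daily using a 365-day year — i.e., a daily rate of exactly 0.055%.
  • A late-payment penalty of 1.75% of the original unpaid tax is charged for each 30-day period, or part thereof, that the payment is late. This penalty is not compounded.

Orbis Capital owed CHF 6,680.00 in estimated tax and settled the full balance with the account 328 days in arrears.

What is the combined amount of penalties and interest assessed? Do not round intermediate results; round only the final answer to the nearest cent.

Penalty periods: ⌈328/30⌉ = 11; penalty = 11 × 1.75% × CHF 6,680.00 = CHF 1,285.90
Interest: CHF 6,680.00 × ((1 + 0.00055)^328 − 1) = CHF 6,680.00 × 0.19763695… = CHF 1,320.2148…
Penalties + interest = CHF 1,285.9000 + CHF 1,320.2148… = CHF 2,606.11

CHF 2,606.11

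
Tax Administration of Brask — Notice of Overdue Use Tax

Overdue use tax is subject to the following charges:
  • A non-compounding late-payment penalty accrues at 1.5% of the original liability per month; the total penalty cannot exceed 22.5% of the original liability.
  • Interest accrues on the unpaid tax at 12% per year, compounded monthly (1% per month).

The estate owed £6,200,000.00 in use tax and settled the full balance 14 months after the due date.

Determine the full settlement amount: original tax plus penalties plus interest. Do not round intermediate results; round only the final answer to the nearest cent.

Penalty: 14 × 1.5% × £6,200,000.00 = £1,302,000.00 (below the 22.5% cap of £1,395,000.00)
Interest: £6,200,000.00 × ((1 + 0.01)^14 − 1) = £6,200,000.00 × 0.1494742… = £926,740.1221…
Total = £6,200,000.00 + £1,302,000.0000 + £926,740.1221… = £8,428,740.12

£8,428,740.12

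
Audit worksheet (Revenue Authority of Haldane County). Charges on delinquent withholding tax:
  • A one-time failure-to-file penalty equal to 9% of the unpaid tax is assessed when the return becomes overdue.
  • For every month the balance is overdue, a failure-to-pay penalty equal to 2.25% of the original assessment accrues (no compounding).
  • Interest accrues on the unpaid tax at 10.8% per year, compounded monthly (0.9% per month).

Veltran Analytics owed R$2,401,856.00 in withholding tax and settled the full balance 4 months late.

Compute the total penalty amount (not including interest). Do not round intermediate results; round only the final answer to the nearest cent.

R$432,334.08

Failure-to-file penalty: 9% × R$2,401,856.00 = R$216,167.04
Failure-to-pay penalty: 4 × 2.25% × R$2,401,856.00 = R$216,167.04
Total penalty = R$216,167.04 + R$216,167.04 = R$432,334.08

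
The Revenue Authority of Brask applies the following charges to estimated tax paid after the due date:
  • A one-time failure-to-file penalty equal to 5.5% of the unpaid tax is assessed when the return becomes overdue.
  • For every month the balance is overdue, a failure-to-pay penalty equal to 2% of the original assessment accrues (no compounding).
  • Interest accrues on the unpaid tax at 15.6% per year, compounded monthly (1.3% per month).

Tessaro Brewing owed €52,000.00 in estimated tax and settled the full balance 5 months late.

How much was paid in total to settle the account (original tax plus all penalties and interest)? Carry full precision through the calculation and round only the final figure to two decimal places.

Failure-to-file penalty: 5.5% × €52,000.00 = €2,860.00
Failure-to-pay penalty: 5 × 2% × €52,000.00 = €5,200.00
Interest: €52,000.00 × ((1 + 0.013)^5 − 1) = €52,000.00 × 0.0667121… = €3,469.0299…
Total = €52,000.00 + €8,060.0000 + €3,469.0299… = €63,529.03

€63,529.03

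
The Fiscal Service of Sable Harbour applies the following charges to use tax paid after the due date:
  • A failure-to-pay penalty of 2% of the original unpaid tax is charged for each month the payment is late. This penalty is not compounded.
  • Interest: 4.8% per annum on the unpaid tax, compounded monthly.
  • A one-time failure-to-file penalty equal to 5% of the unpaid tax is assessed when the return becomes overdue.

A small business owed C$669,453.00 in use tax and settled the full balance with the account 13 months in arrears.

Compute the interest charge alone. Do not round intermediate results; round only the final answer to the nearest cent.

Interest (4.8%/yr ÷ 12 = 0.4%/month): C$669,453.00 × ((1 + 0.004)^13 − 1) = C$35,659.4104…

C$35,659.41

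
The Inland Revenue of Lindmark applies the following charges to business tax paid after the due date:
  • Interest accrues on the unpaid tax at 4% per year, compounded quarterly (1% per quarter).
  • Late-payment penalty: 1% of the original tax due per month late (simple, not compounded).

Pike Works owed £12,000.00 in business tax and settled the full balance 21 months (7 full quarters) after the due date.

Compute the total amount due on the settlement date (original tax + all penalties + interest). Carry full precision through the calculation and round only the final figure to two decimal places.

Late-payment penalty: 21 × 1% × £12,000.00 = £2,520.00
Interest: £12,000.00 × ((1 + 0.01)^7 − 1) = £12,000.00 × 0.0721354… = £865.6242…
Total = £12,000.00 + £2,520.0000 + £865.6242… = £15,385.62

£15,385.62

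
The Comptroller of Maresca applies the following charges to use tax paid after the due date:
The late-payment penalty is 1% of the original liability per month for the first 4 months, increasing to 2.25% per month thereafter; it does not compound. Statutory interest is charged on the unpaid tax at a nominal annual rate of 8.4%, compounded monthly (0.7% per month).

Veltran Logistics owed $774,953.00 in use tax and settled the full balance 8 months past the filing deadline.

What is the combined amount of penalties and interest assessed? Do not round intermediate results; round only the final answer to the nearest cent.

Penalty, months 1–4: 4 × 1% × $774,953.00 = $30,998.12
Penalty, months 5–8: 4 × 2.25% × $774,953.00 = $69,745.77
Interest: $774,953.00 × ((1 + 0.007)^8 − 1) = $774,953.00 × 0.0573914… = $44,475.6198…
Penalties + interest = $100,743.8900 + $44,475.6198… = $145,219.51

$145,219.51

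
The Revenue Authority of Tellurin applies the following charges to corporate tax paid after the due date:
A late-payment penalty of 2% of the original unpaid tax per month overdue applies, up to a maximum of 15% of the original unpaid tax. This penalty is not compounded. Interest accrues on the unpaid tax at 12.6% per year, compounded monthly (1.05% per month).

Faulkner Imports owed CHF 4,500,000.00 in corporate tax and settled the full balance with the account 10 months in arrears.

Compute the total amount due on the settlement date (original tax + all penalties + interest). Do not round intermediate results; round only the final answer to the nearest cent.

CHF 5,670,462.38

Penalty (uncapped): 10 × 2% × CHF 4,500,000.00 = CHF 900,000.00; cap = 15% × CHF 4,500,000.00 = CHF 675,000.00 → penalty = CHF 675,000.00
Interest: CHF 4,500,000.00 × ((1 + 0.0105)^10 − 1) = CHF 4,500,000.00 × 0.1101028… = CHF 495,462.3750…
Total = CHF 4,500,000.00 + CHF 675,000.0000 + CHF 495,462.3750… = CHF 5,670,462.38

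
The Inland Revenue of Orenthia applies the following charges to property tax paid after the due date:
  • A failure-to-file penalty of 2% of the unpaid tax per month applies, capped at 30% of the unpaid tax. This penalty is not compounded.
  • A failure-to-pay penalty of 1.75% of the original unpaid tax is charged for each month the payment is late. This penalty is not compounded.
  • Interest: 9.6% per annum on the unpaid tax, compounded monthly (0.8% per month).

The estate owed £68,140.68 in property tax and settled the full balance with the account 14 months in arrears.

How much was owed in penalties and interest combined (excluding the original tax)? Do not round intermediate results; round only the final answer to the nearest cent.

£43,815.45

Failure-to-file: 14 × 2% × £68,140.68 = £19,079.39… (under the 30% cap)
Failure-to-pay penalty: 14 × 1.75% × £68,140.68 = £16,694.47…
Interest: £68,140.68 × ((1 + 0.008)^14 − 1) = £68,140.68 × 0.1180145… = £8,041.5906…
Penalties + interest = £35,773.8570 + £8,041.5906… = £43,815.45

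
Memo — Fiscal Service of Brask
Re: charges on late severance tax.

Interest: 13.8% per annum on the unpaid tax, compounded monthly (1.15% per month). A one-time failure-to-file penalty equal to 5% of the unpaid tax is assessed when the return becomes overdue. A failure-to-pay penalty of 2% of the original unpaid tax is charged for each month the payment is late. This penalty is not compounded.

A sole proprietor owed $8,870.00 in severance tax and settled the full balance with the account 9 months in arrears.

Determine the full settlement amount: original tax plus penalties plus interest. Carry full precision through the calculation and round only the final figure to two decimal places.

Failure-to-file penalty: 5% × $8,870.00 = $443.50
Failure-to-pay penalty = 2% × $8,870.00 × 9 mo = $1,596.60
Interest: $8,870.00 × ((1 + 0.0115)^9 − 1) = $8,870.00 × 0.1083910… = $961.4280…
Total = $8,870.00 + $2,040.1000 + $961.4280… = $11,871.53

$11,871.53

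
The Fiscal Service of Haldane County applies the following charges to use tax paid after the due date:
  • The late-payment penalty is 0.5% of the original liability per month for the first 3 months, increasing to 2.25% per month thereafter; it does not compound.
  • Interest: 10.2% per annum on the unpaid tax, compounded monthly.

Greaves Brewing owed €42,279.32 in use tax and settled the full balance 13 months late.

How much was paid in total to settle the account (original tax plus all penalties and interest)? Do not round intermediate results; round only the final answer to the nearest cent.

€57,344.07

Penalty, months 1–3: 3 × 0.5% × €42,279.32 = €634.19…
Penalty, months 4–13: 10 × 2.25% × €42,279.32 = €9,512.85…
Interest (10.2%/yr ÷ 12 = 0.85%/month): €42,279.32 × ((1 + 0.0085)^13 − 1) = €4,917.7161…
Total = €42,279.32 + €10,147.0368 + €4,917.7161… = €57,344.07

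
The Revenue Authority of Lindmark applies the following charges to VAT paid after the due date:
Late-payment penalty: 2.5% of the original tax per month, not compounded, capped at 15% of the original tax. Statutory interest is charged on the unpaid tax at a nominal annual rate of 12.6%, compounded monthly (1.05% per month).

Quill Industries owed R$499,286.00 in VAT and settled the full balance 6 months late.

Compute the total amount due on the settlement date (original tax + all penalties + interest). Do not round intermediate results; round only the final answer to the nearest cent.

Penalty (uncapped): 6 × 2.5% × R$499,286.00 = R$74,892.90; cap = 15% × R$499,286.00 = R$74,892.90 → penalty = R$74,892.90
Interest: R$499,286.00 × ((1 + 0.0105)^6 − 1) = R$499,286.00 × 0.0646771… = R$32,292.3634…
Total = R$499,286.00 + R$74,892.9000 + R$32,292.3634… = R$606,471.26

R$606,471.26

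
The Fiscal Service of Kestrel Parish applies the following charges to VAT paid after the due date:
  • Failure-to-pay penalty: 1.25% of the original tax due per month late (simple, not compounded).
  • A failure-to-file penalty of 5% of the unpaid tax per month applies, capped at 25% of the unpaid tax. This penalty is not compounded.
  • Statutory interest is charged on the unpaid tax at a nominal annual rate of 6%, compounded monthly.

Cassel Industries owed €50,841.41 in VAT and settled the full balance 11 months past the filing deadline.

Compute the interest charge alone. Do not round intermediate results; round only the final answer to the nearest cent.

€2,867.24

Interest (6%/yr ÷ 12 = 0.5%/month): €50,841.41 × ((1 + 0.005)^11 − 1) = €2,867.2437…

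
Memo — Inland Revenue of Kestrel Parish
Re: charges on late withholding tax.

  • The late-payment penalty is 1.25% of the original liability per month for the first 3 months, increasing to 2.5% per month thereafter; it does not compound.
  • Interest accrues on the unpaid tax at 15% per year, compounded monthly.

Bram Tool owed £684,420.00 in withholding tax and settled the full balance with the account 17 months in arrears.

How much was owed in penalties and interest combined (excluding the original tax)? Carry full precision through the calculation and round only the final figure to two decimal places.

Penalty, months 1–3: 3 × 1.25% × £684,420.00 = £25,665.75
Penalty, months 4–17: 14 × 2.5% × £684,420.00 = £239,547.00
Interest (15%/yr ÷ 12 = 1.25%/month): £684,420.00 × ((1 + 0.0125)^17 − 1) = £160,933.2643…
Penalties + interest = £265,212.7500 + £160,933.2643… = £426,146.01

£426,146.01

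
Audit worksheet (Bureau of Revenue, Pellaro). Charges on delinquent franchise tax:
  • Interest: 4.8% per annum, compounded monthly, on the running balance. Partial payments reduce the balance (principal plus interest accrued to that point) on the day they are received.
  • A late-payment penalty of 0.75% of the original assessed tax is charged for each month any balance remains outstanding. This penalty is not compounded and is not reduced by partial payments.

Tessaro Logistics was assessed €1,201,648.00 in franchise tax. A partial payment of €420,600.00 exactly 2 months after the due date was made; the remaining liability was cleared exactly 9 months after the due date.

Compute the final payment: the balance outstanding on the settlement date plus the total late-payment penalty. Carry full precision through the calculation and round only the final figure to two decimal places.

Monthly rate = 4.8% ÷ 12 = 0.4%
Balance at month 2: €1,201,648.0000 × (1 + 0.004)^2 = €1,211,280.4104…
After €420,600.00 payment: €1,211,280.4104… − €420,600.00 = €790,680.4104…
Balance at month 9: €790,680.4104… × (1 + 0.004)^7 = €813,086.9087…
Penalty: 9 × 0.75% × €1,201,648.00 = €81,111.24
Final settlement = outstanding balance + penalty = €813,086.9087… + €81,111.24 = €894,198.15

€894,198.15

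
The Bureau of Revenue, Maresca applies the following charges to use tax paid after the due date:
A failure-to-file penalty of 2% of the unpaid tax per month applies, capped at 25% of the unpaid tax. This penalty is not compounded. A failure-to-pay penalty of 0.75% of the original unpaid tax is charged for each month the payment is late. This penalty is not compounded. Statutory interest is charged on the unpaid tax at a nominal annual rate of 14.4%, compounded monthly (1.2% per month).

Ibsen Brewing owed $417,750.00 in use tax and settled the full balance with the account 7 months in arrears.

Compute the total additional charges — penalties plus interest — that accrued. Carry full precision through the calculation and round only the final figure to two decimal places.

$116,796.72

Failure-to-file: 7 × 2% × $417,750.00 = $58,485.00 (under the 25% cap)
Failure-to-pay penalty = 0.75% × $417,750.00 × 7 mo = $21,931.88…
Interest: $417,750.00 × ((1 + 0.012)^7 − 1) = $417,750.00 × 0.0870852… = $36,379.8469…
Penalties + interest = $80,416.8750 + $36,379.8469… = $116,796.72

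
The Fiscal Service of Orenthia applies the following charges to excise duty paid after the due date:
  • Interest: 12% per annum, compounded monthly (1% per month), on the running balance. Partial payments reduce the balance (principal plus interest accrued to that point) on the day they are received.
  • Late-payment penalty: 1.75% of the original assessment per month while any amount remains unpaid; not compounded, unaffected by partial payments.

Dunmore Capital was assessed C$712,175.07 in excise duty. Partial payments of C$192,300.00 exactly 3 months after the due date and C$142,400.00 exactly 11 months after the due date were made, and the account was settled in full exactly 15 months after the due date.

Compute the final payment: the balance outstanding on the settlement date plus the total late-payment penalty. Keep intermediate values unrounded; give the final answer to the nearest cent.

C$648,888.64

Balance at month 3: C$712,175.0700 × (1 + 0.01)^3 = C$733,754.6868…
After C$192,300.00 payment: C$733,754.6868… − C$192,300.00 = C$541,454.6868…
Balance at month 11: C$541,454.6868… × (1 + 0.01)^8 = C$586,317.8384…
After C$142,400.00 payment: C$586,317.8384… − C$142,400.00 = C$443,917.8384…
Balance at month 15: C$443,917.8384… × (1 + 0.01)^4 = C$461,942.6827…
Penalty: 15 × 1.75% × C$712,175.07 = C$186,945.96…
Final settlement = outstanding balance + penalty = C$461,942.6827… + C$186,945.96… = C$648,888.64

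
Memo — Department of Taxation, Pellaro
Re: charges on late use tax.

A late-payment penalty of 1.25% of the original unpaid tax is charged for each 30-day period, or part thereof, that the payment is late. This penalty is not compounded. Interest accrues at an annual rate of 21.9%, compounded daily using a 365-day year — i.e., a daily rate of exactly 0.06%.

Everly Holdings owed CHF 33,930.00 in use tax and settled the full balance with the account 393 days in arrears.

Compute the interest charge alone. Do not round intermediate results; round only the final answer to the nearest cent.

CHF 9,019.67

Interest: CHF 33,930.00 × ((1 + 0.0006)^393 − 1) = CHF 33,930.00 × 0.26583159… = CHF 9,019.6658…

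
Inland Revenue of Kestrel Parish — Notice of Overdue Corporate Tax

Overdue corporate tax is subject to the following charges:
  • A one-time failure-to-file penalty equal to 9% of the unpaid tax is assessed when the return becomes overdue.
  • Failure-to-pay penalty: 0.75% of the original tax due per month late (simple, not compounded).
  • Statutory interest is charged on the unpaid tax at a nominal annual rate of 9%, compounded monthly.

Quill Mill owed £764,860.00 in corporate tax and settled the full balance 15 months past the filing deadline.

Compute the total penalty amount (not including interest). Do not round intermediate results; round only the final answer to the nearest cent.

£154,884.15

Failure-to-file penalty: 9% × £764,860.00 = £68,837.40
Failure-to-pay penalty = 0.75% × £764,860.00 × 15 mo = £86,046.75
Total penalty = £68,837.40 + £86,046.75 = £154,884.15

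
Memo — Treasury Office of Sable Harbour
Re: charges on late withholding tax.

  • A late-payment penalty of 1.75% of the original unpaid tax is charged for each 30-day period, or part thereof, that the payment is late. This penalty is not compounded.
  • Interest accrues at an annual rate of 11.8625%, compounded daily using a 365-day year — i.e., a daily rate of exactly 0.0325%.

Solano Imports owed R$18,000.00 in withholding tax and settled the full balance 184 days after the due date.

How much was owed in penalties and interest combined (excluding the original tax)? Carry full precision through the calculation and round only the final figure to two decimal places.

Penalty periods: ⌈184/30⌉ = 7; penalty = 7 × 1.75% × R$18,000.00 = R$2,205.00
Interest: R$18,000.00 × ((1 + 0.000325)^184 − 1) = R$18,000.00 × 0.06161389… = R$1,109.0500…
Penalties + interest = R$2,205.0000 + R$1,109.0500… = R$3,314.05

R$3,314.05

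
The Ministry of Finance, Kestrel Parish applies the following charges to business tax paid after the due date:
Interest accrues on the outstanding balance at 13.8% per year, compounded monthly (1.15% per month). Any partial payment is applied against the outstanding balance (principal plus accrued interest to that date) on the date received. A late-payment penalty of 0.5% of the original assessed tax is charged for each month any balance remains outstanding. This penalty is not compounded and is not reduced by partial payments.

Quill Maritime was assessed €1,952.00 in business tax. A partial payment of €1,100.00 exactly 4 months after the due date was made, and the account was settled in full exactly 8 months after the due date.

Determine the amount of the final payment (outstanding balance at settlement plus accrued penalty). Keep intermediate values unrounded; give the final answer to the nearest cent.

€1,065.58

Balance at month 4: €1,952.0000 × (1 + 0.0115)^4 = €2,043.3528…
After €1,100.00 payment: €2,043.3528… − €1,100.00 = €943.3528…
Balance at month 8: €943.3528… × (1 + 0.0115)^4 = €987.5014…
Penalty: 8 × 0.5% × €1,952.00 = €78.08
Final settlement = outstanding balance + penalty = €987.5014… + €78.08 = €1,065.58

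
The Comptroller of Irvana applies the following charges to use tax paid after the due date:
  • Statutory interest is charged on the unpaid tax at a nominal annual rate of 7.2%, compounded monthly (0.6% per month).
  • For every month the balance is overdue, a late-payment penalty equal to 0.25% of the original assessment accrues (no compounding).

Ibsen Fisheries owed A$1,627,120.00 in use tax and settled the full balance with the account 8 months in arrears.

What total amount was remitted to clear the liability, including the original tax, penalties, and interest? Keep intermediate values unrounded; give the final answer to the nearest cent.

Late-payment penalty = 0.25% × A$1,627,120.00 × 8 mo = A$32,542.40
Interest: A$1,627,120.00 × ((1 + 0.006)^8 − 1) = A$1,627,120.00 × 0.0490202… = A$79,761.7269…
Total = A$1,627,120.00 + A$32,542.4000 + A$79,761.7269… = A$1,739,424.13

A$1,739,424.13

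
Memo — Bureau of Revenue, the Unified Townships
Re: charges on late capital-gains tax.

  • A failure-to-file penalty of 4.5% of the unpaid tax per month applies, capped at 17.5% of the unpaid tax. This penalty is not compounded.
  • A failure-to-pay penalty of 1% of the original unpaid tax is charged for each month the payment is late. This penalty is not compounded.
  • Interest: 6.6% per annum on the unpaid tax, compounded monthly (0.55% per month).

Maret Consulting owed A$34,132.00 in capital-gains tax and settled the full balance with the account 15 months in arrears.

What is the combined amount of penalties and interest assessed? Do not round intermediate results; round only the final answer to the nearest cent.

A$14,019.83

Failure-to-file: 15 × 4.5% × A$34,132.00 = A$23,039.10, capped at 17.5% × A$34,132.00 = A$5,973.10
Failure-to-pay penalty = 1% × A$34,132.00 × 15 mo = A$5,119.80
Interest: A$34,132.00 × ((1 + 0.0055)^15 − 1) = A$34,132.00 × 0.0857532… = A$2,926.9287…
Penalties + interest = A$11,092.9000 + A$2,926.9287… = A$14,019.83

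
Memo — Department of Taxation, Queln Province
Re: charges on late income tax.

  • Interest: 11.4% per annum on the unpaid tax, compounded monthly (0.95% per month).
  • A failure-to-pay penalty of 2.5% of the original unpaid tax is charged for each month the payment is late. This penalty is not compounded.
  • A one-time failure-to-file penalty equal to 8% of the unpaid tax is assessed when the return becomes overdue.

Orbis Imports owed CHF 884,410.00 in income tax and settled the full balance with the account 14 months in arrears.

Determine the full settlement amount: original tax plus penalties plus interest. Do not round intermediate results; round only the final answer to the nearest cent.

CHF 1,389,879.63

Failure-to-file penalty: 8% × CHF 884,410.00 = CHF 70,752.80
Failure-to-pay penalty: 14 × 2.5% × CHF 884,410.00 = CHF 309,543.50
Interest: CHF 884,410.00 × ((1 + 0.0095)^14 − 1) = CHF 884,410.00 × 0.1415331… = CHF 125,173.3286…
Total = CHF 884,410.00 + CHF 380,296.3000 + CHF 125,173.3286… = CHF 1,389,879.63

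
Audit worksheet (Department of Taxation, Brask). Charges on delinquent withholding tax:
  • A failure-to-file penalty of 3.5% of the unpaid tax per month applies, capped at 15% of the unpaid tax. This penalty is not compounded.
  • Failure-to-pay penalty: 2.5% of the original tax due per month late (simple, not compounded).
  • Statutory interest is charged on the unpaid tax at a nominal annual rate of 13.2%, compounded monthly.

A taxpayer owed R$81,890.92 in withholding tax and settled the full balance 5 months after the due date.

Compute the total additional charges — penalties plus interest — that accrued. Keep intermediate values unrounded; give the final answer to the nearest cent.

Failure-to-file: 5 × 3.5% × R$81,890.92 = R$14,330.91…, capped at 15% × R$81,890.92 = R$12,283.64…
Failure-to-pay penalty = 2.5% × R$81,890.92 × 5 mo = R$10,236.37…
Interest (13.2%/yr ÷ 12 = 1.1%/month): R$81,890.92 × ((1 + 0.011)^5 − 1) = R$4,604.1846…
Penalties + interest = R$22,520.0030 + R$4,604.1846… = R$27,124.19

R$27,124.19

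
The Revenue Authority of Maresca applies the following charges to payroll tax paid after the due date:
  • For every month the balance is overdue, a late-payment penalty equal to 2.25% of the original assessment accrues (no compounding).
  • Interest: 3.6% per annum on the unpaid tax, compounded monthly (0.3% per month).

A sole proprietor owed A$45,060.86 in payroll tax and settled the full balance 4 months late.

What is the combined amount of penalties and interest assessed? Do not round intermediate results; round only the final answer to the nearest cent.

A$4,598.65

Late-payment penalty: 4 × 2.25% × A$45,060.86 = A$4,055.48…
Interest: A$45,060.86 × ((1 + 0.003)^4 − 1) = A$45,060.86 × 0.0120541… = A$543.1685…
Penalties + interest = A$4,055.4774 + A$543.1685… = A$4,598.65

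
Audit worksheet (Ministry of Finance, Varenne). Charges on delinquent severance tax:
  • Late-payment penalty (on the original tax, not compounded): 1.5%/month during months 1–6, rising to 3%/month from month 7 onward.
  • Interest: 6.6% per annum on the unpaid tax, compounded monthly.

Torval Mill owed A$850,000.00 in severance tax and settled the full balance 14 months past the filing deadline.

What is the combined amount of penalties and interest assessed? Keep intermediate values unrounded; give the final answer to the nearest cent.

Penalty, months 1–6: 6 × 1.5% × A$850,000.00 = A$76,500.00
Penalty, months 7–14: 8 × 3% × A$850,000.00 = A$204,000.00
Interest (6.6%/yr ÷ 12 = 0.55%/month): A$850,000.00 × ((1 + 0.0055)^14 − 1) = A$67,842.1011…
Penalties + interest = A$280,500.0000 + A$67,842.1011… = A$348,342.10

A$348,342.10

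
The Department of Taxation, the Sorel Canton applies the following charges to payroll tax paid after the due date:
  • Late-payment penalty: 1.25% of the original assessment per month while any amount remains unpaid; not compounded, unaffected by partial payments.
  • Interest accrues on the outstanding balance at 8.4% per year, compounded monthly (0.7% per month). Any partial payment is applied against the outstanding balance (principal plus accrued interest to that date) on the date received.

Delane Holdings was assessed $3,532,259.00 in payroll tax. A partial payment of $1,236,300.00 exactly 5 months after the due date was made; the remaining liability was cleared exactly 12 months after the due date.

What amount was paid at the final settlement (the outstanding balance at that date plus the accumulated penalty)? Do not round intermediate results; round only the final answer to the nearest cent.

$3,072,335.92

Balance at month 5: $3,532,259.0000 × (1 + 0.007)^5 = $3,657,631.0300…
After $1,236,300.00 payment: $3,657,631.0300… − $1,236,300.00 = $2,421,331.0300…
Balance at month 12: $2,421,331.0300… × (1 + 0.007)^7 = $2,542,497.0725…
Penalty: 12 × 1.25% × $3,532,259.00 = $529,838.85
Final settlement = outstanding balance + penalty = $2,542,497.0725… + $529,838.85 = $3,072,335.92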